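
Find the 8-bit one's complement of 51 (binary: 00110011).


Original: 00110011
Invert all bits:
  bit 0: 0 → 1
  bit 1: 0 → 1
  bit 2: 1 → 0
  bit 3: 1 → 0
  bit 4: 0 → 1
  bit 5: 0 → 1
  bit 6: 1 → 0
  bit 7: 1 → 0
= 11001100


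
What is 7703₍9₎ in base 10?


Positional values (base 9):
  3 × 9^0 = 3 × 1 = 3
  0 × 9^1 = 0 × 9 = 0
  7 × 9^2 = 7 × 81 = 567
  7 × 9^3 = 7 × 729 = 5103
Sum = 3 + 0 + 567 + 5103
= 5673


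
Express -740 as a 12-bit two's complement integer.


Original: 001011100100
Step 1 - Invert all bits: 110100011011
Step 2 - Add 1: 110100011011 + 1
= 110100011100 (represents -740)


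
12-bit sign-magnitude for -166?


Sign bit: 1 (negative)
Magnitude: 166 = 00010100110
= 100010100110


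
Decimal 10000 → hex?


Divide by 16 repeatedly:
10000 ÷ 16 = 625 remainder 0 (0)
625 ÷ 16 = 39 remainder 1 (1)
39 ÷ 16 = 2 remainder 7 (7)
2 ÷ 16 = 0 remainder 2 (2)
Reading remainders bottom-up:
= 0x2710


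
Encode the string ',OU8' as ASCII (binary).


String: ',OU8'  (4 characters)
Per-character ASCII lookup:
  ',': special character: ',' = 44 → 101100
  'O': uppercase starts at 65: 'O' = 65 + 14 = 79 → 1001111
  'U': uppercase starts at 65: 'U' = 65 + 20 = 85 → 1010101
  '8': digits start at 48: '8' = 48 + 8 = 56 → 111000
= 101100 1001111 1010101 111000


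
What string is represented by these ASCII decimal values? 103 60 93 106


Codes (decimal): 103 60 93 106
Per-code ASCII lookup:
  103  (range 97-122: lowercase, 103 - 97 = 6) → 'g'
  60  (special character) → '<'
  93  (special character) → ']'
  106  (range 97-122: lowercase, 106 - 97 = 9) → 'j'
= 'g<]j'


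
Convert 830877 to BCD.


Each digit → 4-bit binary:
  8 → 1000
  3 → 0011
  0 → 0000
  8 → 1000
  7 → 0111
  7 → 0111
= 1000 0011 0000 1000 0111 0111


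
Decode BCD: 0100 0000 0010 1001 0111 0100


Each 4-bit group → digit:
  0100 → 4
  0000 → 0
  0010 → 2
  1001 → 9
  0111 → 7
  0100 → 4
= 402974


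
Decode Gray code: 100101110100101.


Gray code: 100101110100101
MSB stays the same: 1
Each subsequent bit = prev_binary XOR current_gray:
  B[1] = 1 XOR 0 = 1
  B[2] = 1 XOR 0 = 1
  B[3] = 1 XOR 1 = 0
  B[4] = 0 XOR 0 = 0
  B[5] = 0 XOR 1 = 1
  B[6] = 1 XOR 1 = 0
  B[7] = 0 XOR 1 = 1
  B[8] = 1 XOR 0 = 1
  B[9] = 1 XOR 1 = 0
  B[10] = 0 XOR 0 = 0
  B[11] = 0 XOR 0 = 0
  B[12] = 0 XOR 1 = 1
  B[13] = 1 XOR 0 = 1
  B[14] = 1 XOR 1 = 0
= 111001011000110 (29382 decimal)


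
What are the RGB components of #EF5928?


Hex: #EF5928
R = EF₁₆ = 239
G = 59₁₆ = 89
B = 28₁₆ = 40
= RGB(239, 89, 40)


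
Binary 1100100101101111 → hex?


Group into 4-bit nibbles: 1100100101101111
  1100 = C
  1001 = 9
  0110 = 6
  1111 = F
= 0xC96F


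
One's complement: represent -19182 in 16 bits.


Original: 0100101011101110
Invert all bits:
  bit 0: 0 → 1
  bit 1: 1 → 0
  bit 2: 0 → 1
  bit 3: 0 → 1
  bit 4: 1 → 0
  bit 5: 0 → 1
  bit 6: 1 → 0
  bit 7: 0 → 1
  bit 8: 1 → 0
  bit 9: 1 → 0
  bit 10: 1 → 0
  bit 11: 0 → 1
  bit 12: 1 → 0
  bit 13: 1 → 0
  bit 14: 1 → 0
  bit 15: 0 → 1
= 1011010100010001


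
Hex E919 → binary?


Each hex digit → 4 binary bits:
  E = 1110
  9 = 1001
  1 = 0001
  9 = 1001
Concatenate: 1110 1001 0001 1001
= 1110100100011001


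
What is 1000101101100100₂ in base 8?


Group into 3-bit groups: 001000101101100100
  001 = 1
  000 = 0
  101 = 5
  101 = 5
  100 = 4
  100 = 4
= 0o105544


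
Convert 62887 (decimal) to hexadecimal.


Divide by 16 repeatedly:
62887 ÷ 16 = 3930 remainder 7 (7)
3930 ÷ 16 = 245 remainder 10 (A)
245 ÷ 16 = 15 remainder 5 (5)
15 ÷ 16 = 0 remainder 15 (F)
Reading remainders bottom-up:
= 0xF5A7


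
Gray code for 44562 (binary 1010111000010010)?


Binary: 1010111000010010
Gray code: G = B XOR (B >> 1)
B >> 1 = 0101011100001001
1010111000010010 XOR 0101011100001001:
  1 XOR 0 = 1
  0 XOR 1 = 1
  1 XOR 0 = 1
  0 XOR 1 = 1
  1 XOR 0 = 1
  1 XOR 1 = 0
  1 XOR 1 = 0
  0 XOR 1 = 1
  0 XOR 0 = 0
  0 XOR 0 = 0
  0 XOR 0 = 0
  1 XOR 0 = 1
  0 XOR 1 = 1
  0 XOR 0 = 0
  1 XOR 0 = 1
  0 XOR 1 = 1
= 1111100100011011


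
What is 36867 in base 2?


Divide by 2 repeatedly:
36867 ÷ 2 = 18433 remainder 1
18433 ÷ 2 = 9216 remainder 1
9216 ÷ 2 = 4608 remainder 0
4608 ÷ 2 = 2304 remainder 0
2304 ÷ 2 = 1152 remainder 0
1152 ÷ 2 = 576 remainder 0
576 ÷ 2 = 288 remainder 0
288 ÷ 2 = 144 remainder 0
144 ÷ 2 = 72 remainder 0
72 ÷ 2 = 36 remainder 0
36 ÷ 2 = 18 remainder 0
18 ÷ 2 = 9 remainder 0
9 ÷ 2 = 4 remainder 1
4 ÷ 2 = 2 remainder 0
2 ÷ 2 = 1 remainder 0
1 ÷ 2 = 0 remainder 1
Reading remainders bottom-up:
= 1001000000000011


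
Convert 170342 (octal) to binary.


Each octal digit → 3 binary bits:
  1 = 001
  7 = 111
  0 = 000
  3 = 011
  4 = 100
  2 = 010
Concatenate: 001 111 000 011 100 010
= 001111000011100010


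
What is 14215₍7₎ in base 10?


Positional values (base 7):
  5 × 7^0 = 5 × 1 = 5
  1 × 7^1 = 1 × 7 = 7
  2 × 7^2 = 2 × 49 = 98
  4 × 7^3 = 4 × 343 = 1372
  1 × 7^4 = 1 × 2401 = 2401
Sum = 5 + 7 + 98 + 1372 + 2401
= 3883


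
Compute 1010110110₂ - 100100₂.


Align and subtract column by column (LSB to MSB, borrowing when needed):
  1010110110
- 0000100100
  ----------
  col 0: (0 - 0 borrow-in) - 0 → 0 - 0 = 0, borrow out 0
  col 1: (1 - 0 borrow-in) - 0 → 1 - 0 = 1, borrow out 0
  col 2: (1 - 0 borrow-in) - 1 → 1 - 1 = 0, borrow out 0
  col 3: (0 - 0 borrow-in) - 0 → 0 - 0 = 0, borrow out 0
  col 4: (1 - 0 borrow-in) - 0 → 1 - 0 = 1, borrow out 0
  col 5: (1 - 0 borrow-in) - 1 → 1 - 1 = 0, borrow out 0
  col 6: (0 - 0 borrow-in) - 0 → 0 - 0 = 0, borrow out 0
  col 7: (1 - 0 borrow-in) - 0 → 1 - 0 = 1, borrow out 0
  col 8: (0 - 0 borrow-in) - 0 → 0 - 0 = 0, borrow out 0
  col 9: (1 - 0 borrow-in) - 0 → 1 - 0 = 1, borrow out 0
Reading bits MSB→LSB: 1010010010
Strip leading zeros: 1010010010
= 1010010010


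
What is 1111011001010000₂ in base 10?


Positional values:
Bit 4: 1 × 2^4 = 16
Bit 6: 1 × 2^6 = 64
Bit 9: 1 × 2^9 = 512
Bit 10: 1 × 2^10 = 1024
Bit 12: 1 × 2^12 = 4096
Bit 13: 1 × 2^13 = 8192
Bit 14: 1 × 2^14 = 16384
Bit 15: 1 × 2^15 = 32768
Sum = 16 + 64 + 512 + 1024 + 4096 + 8192 + 16384 + 32768
= 63056


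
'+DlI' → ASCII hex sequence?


String: '+DlI'  (4 characters)
Per-character ASCII lookup:
  '+': special character: '+' = 43 → 0x2B
  'D': uppercase starts at 65: 'D' = 65 + 3 = 68 → 0x44
  'l': lowercase starts at 97: 'l' = 97 + 11 = 108 → 0x6C
  'I': uppercase starts at 65: 'I' = 65 + 8 = 73 → 0x49
= 0x2B 0x44 0x6C 0x49


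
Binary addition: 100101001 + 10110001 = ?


Align and add column by column (LSB to MSB, carry propagating):
  0100101001
+ 0010110001
  ----------
  col 0: 1 + 1 + 0 (carry in) = 2 → bit 0, carry out 1
  col 1: 0 + 0 + 1 (carry in) = 1 → bit 1, carry out 0
  col 2: 0 + 0 + 0 (carry in) = 0 → bit 0, carry out 0
  col 3: 1 + 0 + 0 (carry in) = 1 → bit 1, carry out 0
  col 4: 0 + 1 + 0 (carry in) = 1 → bit 1, carry out 0
  col 5: 1 + 1 + 0 (carry in) = 2 → bit 0, carry out 1
  col 6: 0 + 0 + 1 (carry in) = 1 → bit 1, carry out 0
  col 7: 0 + 1 + 0 (carry in) = 1 → bit 1, carry out 0
  col 8: 1 + 0 + 0 (carry in) = 1 → bit 1, carry out 0
  col 9: 0 + 0 + 0 (carry in) = 0 → bit 0, carry out 0
Reading bits MSB→LSB: 0111011010
Strip leading zeros: 111011010
= 111011010


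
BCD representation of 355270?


Each digit → 4-bit binary:
  3 → 0011
  5 → 0101
  5 → 0101
  2 → 0010
  7 → 0111
  0 → 0000
= 0011 0101 0101 0010 0111 0000


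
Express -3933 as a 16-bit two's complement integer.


Original: 0000111101011101
Step 1 - Invert all bits: 1111000010100010
Step 2 - Add 1: 1111000010100010 + 1
= 1111000010100011 (represents -3933)


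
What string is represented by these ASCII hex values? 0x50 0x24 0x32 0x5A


Codes (hex): 0x50 0x24 0x32 0x5A
Per-code ASCII lookup:
  0x50 = 80  (range 65-90: uppercase, 80 - 65 = 15) → 'P'
  0x24 = 36  (special character) → '$'
  0x32 = 50  (range 48-57: digits, 50 - 48 = 2) → '2'
  0x5A = 90  (range 65-90: uppercase, 90 - 65 = 25) → 'Z'
= 'P$2Z'


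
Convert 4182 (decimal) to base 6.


Divide by 6 repeatedly:
4182 ÷ 6 = 697 remainder 0
697 ÷ 6 = 116 remainder 1
116 ÷ 6 = 19 remainder 2
19 ÷ 6 = 3 remainder 1
3 ÷ 6 = 0 remainder 3
Reading remainders bottom-up:
= 31210


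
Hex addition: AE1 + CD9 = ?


Align and add column by column (LSB to MSB, each column mod 16 with carry):
  0AE1
+ 0CD9
  ----
  col 0: 1(1) + 9(9) + 0 (carry in) = 10 → A(10), carry out 0
  col 1: E(14) + D(13) + 0 (carry in) = 27 → B(11), carry out 1
  col 2: A(10) + C(12) + 1 (carry in) = 23 → 7(7), carry out 1
  col 3: 0(0) + 0(0) + 1 (carry in) = 1 → 1(1), carry out 0
Reading digits MSB→LSB: 17BA
Strip leading zeros: 17BA
= 0x17BA


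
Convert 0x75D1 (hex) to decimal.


Positional values:
Position 0: 1 × 16^0 = 1 × 1 = 1
Position 1: D × 16^1 = 13 × 16 = 208
Position 2: 5 × 16^2 = 5 × 256 = 1280
Position 3: 7 × 16^3 = 7 × 4096 = 28672
Sum = 1 + 208 + 1280 + 28672
= 30161


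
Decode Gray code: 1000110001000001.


Gray code: 1000110001000001
MSB stays the same: 1
Each subsequent bit = prev_binary XOR current_gray:
  B[1] = 1 XOR 0 = 1
  B[2] = 1 XOR 0 = 1
  B[3] = 1 XOR 0 = 1
  B[4] = 1 XOR 1 = 0
  B[5] = 0 XOR 1 = 1
  B[6] = 1 XOR 0 = 1
  B[7] = 1 XOR 0 = 1
  B[8] = 1 XOR 0 = 1
  B[9] = 1 XOR 1 = 0
  B[10] = 0 XOR 0 = 0
  B[11] = 0 XOR 0 = 0
  B[12] = 0 XOR 0 = 0
  B[13] = 0 XOR 0 = 0
  B[14] = 0 XOR 0 = 0
  B[15] = 0 XOR 1 = 1
= 1111011110000001 (63361 decimal)


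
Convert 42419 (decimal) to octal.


Divide by 8 repeatedly:
42419 ÷ 8 = 5302 remainder 3
5302 ÷ 8 = 662 remainder 6
662 ÷ 8 = 82 remainder 6
82 ÷ 8 = 10 remainder 2
10 ÷ 8 = 1 remainder 2
1 ÷ 8 = 0 remainder 1
Reading remainders bottom-up:
= 0o122663


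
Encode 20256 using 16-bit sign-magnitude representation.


Sign bit: 0 (positive)
Magnitude: 20256 = 100111100100000
= 0100111100100000


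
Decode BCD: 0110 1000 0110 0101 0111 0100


Each 4-bit group → digit:
  0110 → 6
  1000 → 8
  0110 → 6
  0101 → 5
  0111 → 7
  0100 → 4
= 686574


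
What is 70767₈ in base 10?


Positional values:
Position 0: 7 × 8^0 = 7
Position 1: 6 × 8^1 = 48
Position 2: 7 × 8^2 = 448
Position 3: 0 × 8^3 = 0
Position 4: 7 × 8^4 = 28672
Sum = 7 + 48 + 448 + 0 + 28672
= 29175


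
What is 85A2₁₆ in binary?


Each hex digit → 4 binary bits:
  8 = 1000
  5 = 0101
  A = 1010
  2 = 0010
Concatenate: 1000 0101 1010 0010
= 1000010110100010


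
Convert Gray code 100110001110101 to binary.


Gray code: 100110001110101
MSB stays the same: 1
Each subsequent bit = prev_binary XOR current_gray:
  B[1] = 1 XOR 0 = 1
  B[2] = 1 XOR 0 = 1
  B[3] = 1 XOR 1 = 0
  B[4] = 0 XOR 1 = 1
  B[5] = 1 XOR 0 = 1
  B[6] = 1 XOR 0 = 1
  B[7] = 1 XOR 0 = 1
  B[8] = 1 XOR 1 = 0
  B[9] = 0 XOR 1 = 1
  B[10] = 1 XOR 1 = 0
  B[11] = 0 XOR 0 = 0
  B[12] = 0 XOR 1 = 1
  B[13] = 1 XOR 0 = 1
  B[14] = 1 XOR 1 = 0
= 111011110100110 (30630 decimal)


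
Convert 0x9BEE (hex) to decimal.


Positional values:
Position 0: E × 16^0 = 14 × 1 = 14
Position 1: E × 16^1 = 14 × 16 = 224
Position 2: B × 16^2 = 11 × 256 = 2816
Position 3: 9 × 16^3 = 9 × 4096 = 36864
Sum = 14 + 224 + 2816 + 36864
= 39918


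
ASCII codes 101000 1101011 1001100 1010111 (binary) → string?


Codes (binary): 101000 1101011 1001100 1010111
Per-code ASCII lookup:
  101000 = 40  (special character) → '('
  1101011 = 107  (range 97-122: lowercase, 107 - 97 = 10) → 'k'
  1001100 = 76  (range 65-90: uppercase, 76 - 65 = 11) → 'L'
  1010111 = 87  (range 65-90: uppercase, 87 - 65 = 22) → 'W'
= '(kLW'


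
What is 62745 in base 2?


Divide by 2 repeatedly:
62745 ÷ 2 = 31372 remainder 1
31372 ÷ 2 = 15686 remainder 0
15686 ÷ 2 = 7843 remainder 0
7843 ÷ 2 = 3921 remainder 1
3921 ÷ 2 = 1960 remainder 1
1960 ÷ 2 = 980 remainder 0
980 ÷ 2 = 490 remainder 0
490 ÷ 2 = 245 remainder 0
245 ÷ 2 = 122 remainder 1
122 ÷ 2 = 61 remainder 0
61 ÷ 2 = 30 remainder 1
30 ÷ 2 = 15 remainder 0
15 ÷ 2 = 7 remainder 1
7 ÷ 2 = 3 remainder 1
3 ÷ 2 = 1 remainder 1
1 ÷ 2 = 0 remainder 1
Reading remainders bottom-up:
= 1111010100011001


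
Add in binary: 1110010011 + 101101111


Align and add column by column (LSB to MSB, carry propagating):
  01110010011
+ 00101101111
  -----------
  col 0: 1 + 1 + 0 (carry in) = 2 → bit 0, carry out 1
  col 1: 1 + 1 + 1 (carry in) = 3 → bit 1, carry out 1
  col 2: 0 + 1 + 1 (carry in) = 2 → bit 0, carry out 1
  col 3: 0 + 1 + 1 (carry in) = 2 → bit 0, carry out 1
  col 4: 1 + 0 + 1 (carry in) = 2 → bit 0, carry out 1
  col 5: 0 + 1 + 1 (carry in) = 2 → bit 0, carry out 1
  col 6: 0 + 1 + 1 (carry in) = 2 → bit 0, carry out 1
  col 7: 1 + 0 + 1 (carry in) = 2 → bit 0, carry out 1
  col 8: 1 + 1 + 1 (carry in) = 3 → bit 1, carry out 1
  col 9: 1 + 0 + 1 (carry in) = 2 → bit 0, carry out 1
  col 10: 0 + 0 + 1 (carry in) = 1 → bit 1, carry out 0
Reading bits MSB→LSB: 10100000010
Strip leading zeros: 10100000010
= 10100000010


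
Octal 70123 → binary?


Each octal digit → 3 binary bits:
  7 = 111
  0 = 000
  1 = 001
  2 = 010
  3 = 011
Concatenate: 111 000 001 010 011
= 111000001010011


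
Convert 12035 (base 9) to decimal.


Positional values (base 9):
  5 × 9^0 = 5 × 1 = 5
  3 × 9^1 = 3 × 9 = 27
  0 × 9^2 = 0 × 81 = 0
  2 × 9^3 = 2 × 729 = 1458
  1 × 9^4 = 1 × 6561 = 6561
Sum = 5 + 27 + 0 + 1458 + 6561
= 8051


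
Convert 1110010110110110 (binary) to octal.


Group into 3-bit groups: 001110010110110110
  001 = 1
  110 = 6
  010 = 2
  110 = 6
  110 = 6
  110 = 6
= 0o162666


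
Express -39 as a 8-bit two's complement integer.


Original: 00100111
Step 1 - Invert all bits: 11011000
Step 2 - Add 1: 11011000 + 1
= 11011001 (represents -39)


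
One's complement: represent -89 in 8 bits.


Original: 01011001
Invert all bits:
  bit 0: 0 → 1
  bit 1: 1 → 0
  bit 2: 0 → 1
  bit 3: 1 → 0
  bit 4: 1 → 0
  bit 5: 0 → 1
  bit 6: 0 → 1
  bit 7: 1 → 0
= 10100110


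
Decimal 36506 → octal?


Divide by 8 repeatedly:
36506 ÷ 8 = 4563 remainder 2
4563 ÷ 8 = 570 remainder 3
570 ÷ 8 = 71 remainder 2
71 ÷ 8 = 8 remainder 7
8 ÷ 8 = 1 remainder 0
1 ÷ 8 = 0 remainder 1
Reading remainders bottom-up:
= 0o107232


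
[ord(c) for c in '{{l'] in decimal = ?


String: '{{l'  (3 characters)
Per-character ASCII lookup:
  '{': special character: '{' = 123
  '{': special character: '{' = 123
  'l': lowercase starts at 97: 'l' = 97 + 11 = 108
= 123 123 108


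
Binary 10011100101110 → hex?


Group into 4-bit nibbles: 0010011100101110
  0010 = 2
  0111 = 7
  0010 = 2
  1110 = E
= 0x272E


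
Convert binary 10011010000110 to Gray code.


Binary: 10011010000110
Gray code: G = B XOR (B >> 1)
B >> 1 = 01001101000011
10011010000110 XOR 01001101000011:
  1 XOR 0 = 1
  0 XOR 1 = 1
  0 XOR 0 = 0
  1 XOR 0 = 1
  1 XOR 1 = 0
  0 XOR 1 = 1
  1 XOR 0 = 1
  0 XOR 1 = 1
  0 XOR 0 = 0
  0 XOR 0 = 0
  0 XOR 0 = 0
  1 XOR 0 = 1
  1 XOR 1 = 0
  0 XOR 1 = 1
= 11010111000101


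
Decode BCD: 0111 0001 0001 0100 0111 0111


Each 4-bit group → digit:
  0111 → 7
  0001 → 1
  0001 → 1
  0100 → 4
  0111 → 7
  0111 → 7
= 711477


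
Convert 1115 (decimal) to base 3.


Divide by 3 repeatedly:
1115 ÷ 3 = 371 remainder 2
371 ÷ 3 = 123 remainder 2
123 ÷ 3 = 41 remainder 0
41 ÷ 3 = 13 remainder 2
13 ÷ 3 = 4 remainder 1
4 ÷ 3 = 1 remainder 1
1 ÷ 3 = 0 remainder 1
Reading remainders bottom-up:
= 1112022


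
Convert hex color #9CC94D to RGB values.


Hex: #9CC94D
R = 9C₁₆ = 156
G = C9₁₆ = 201
B = 4D₁₆ = 77
= RGB(156, 201, 77)


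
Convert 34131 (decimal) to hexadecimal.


Divide by 16 repeatedly:
34131 ÷ 16 = 2133 remainder 3 (3)
2133 ÷ 16 = 133 remainder 5 (5)
133 ÷ 16 = 8 remainder 5 (5)
8 ÷ 16 = 0 remainder 8 (8)
Reading remainders bottom-up:
= 0x8553


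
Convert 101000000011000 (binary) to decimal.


Positional values:
Bit 3: 1 × 2^3 = 8
Bit 4: 1 × 2^4 = 16
Bit 12: 1 × 2^12 = 4096
Bit 14: 1 × 2^14 = 16384
Sum = 8 + 16 + 4096 + 16384
= 20504


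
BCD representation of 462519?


Each digit → 4-bit binary:
  4 → 0100
  6 → 0110
  2 → 0010
  5 → 0101
  1 → 0001
  9 → 1001
= 0100 0110 0010 0101 0001 1001


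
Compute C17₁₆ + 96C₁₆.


Align and add column by column (LSB to MSB, each column mod 16 with carry):
  0C17
+ 096C
  ----
  col 0: 7(7) + C(12) + 0 (carry in) = 19 → 3(3), carry out 1
  col 1: 1(1) + 6(6) + 1 (carry in) = 8 → 8(8), carry out 0
  col 2: C(12) + 9(9) + 0 (carry in) = 21 → 5(5), carry out 1
  col 3: 0(0) + 0(0) + 1 (carry in) = 1 → 1(1), carry out 0
Reading digits MSB→LSB: 1583
Strip leading zeros: 1583
= 0x1583


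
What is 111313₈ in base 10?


Positional values:
Position 0: 3 × 8^0 = 3
Position 1: 1 × 8^1 = 8
Position 2: 3 × 8^2 = 192
Position 3: 1 × 8^3 = 512
Position 4: 1 × 8^4 = 4096
Position 5: 1 × 8^5 = 32768
Sum = 3 + 8 + 192 + 512 + 4096 + 32768
= 37579


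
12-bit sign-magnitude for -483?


Sign bit: 1 (negative)
Magnitude: 483 = 00111100011
= 100111100011


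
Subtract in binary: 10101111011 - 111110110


Align and subtract column by column (LSB to MSB, borrowing when needed):
  10101111011
- 00111110110
  -----------
  col 0: (1 - 0 borrow-in) - 0 → 1 - 0 = 1, borrow out 0
  col 1: (1 - 0 borrow-in) - 1 → 1 - 1 = 0, borrow out 0
  col 2: (0 - 0 borrow-in) - 1 → borrow from next column: (0+2) - 1 = 1, borrow out 1
  col 3: (1 - 1 borrow-in) - 0 → 0 - 0 = 0, borrow out 0
  col 4: (1 - 0 borrow-in) - 1 → 1 - 1 = 0, borrow out 0
  col 5: (1 - 0 borrow-in) - 1 → 1 - 1 = 0, borrow out 0
  col 6: (1 - 0 borrow-in) - 1 → 1 - 1 = 0, borrow out 0
  col 7: (0 - 0 borrow-in) - 1 → borrow from next column: (0+2) - 1 = 1, borrow out 1
  col 8: (1 - 1 borrow-in) - 1 → borrow from next column: (0+2) - 1 = 1, borrow out 1
  col 9: (0 - 1 borrow-in) - 0 → borrow from next column: (-1+2) - 0 = 1, borrow out 1
  col 10: (1 - 1 borrow-in) - 0 → 0 - 0 = 0, borrow out 0
Reading bits MSB→LSB: 01110000101
Strip leading zeros: 1110000101
= 1110000101


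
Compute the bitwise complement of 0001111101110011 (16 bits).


Original: 0001111101110011
Invert all bits:
  bit 0: 0 → 1
  bit 1: 0 → 1
  bit 2: 0 → 1
  bit 3: 1 → 0
  bit 4: 1 → 0
  bit 5: 1 → 0
  bit 6: 1 → 0
  bit 7: 1 → 0
  bit 8: 0 → 1
  bit 9: 1 → 0
  bit 10: 1 → 0
  bit 11: 1 → 0
  bit 12: 0 → 1
  bit 13: 0 → 1
  bit 14: 1 → 0
  bit 15: 1 → 0
= 1110000010001100


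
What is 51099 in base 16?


Divide by 16 repeatedly:
51099 ÷ 16 = 3193 remainder 11 (B)
3193 ÷ 16 = 199 remainder 9 (9)
199 ÷ 16 = 12 remainder 7 (7)
12 ÷ 16 = 0 remainder 12 (C)
Reading remainders bottom-up:
= 0xC79B


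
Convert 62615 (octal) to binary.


Each octal digit → 3 binary bits:
  6 = 110
  2 = 010
  6 = 110
  1 = 001
  5 = 101
Concatenate: 110 010 110 001 101
= 110010110001101


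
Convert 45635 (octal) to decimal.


Positional values:
Position 0: 5 × 8^0 = 5
Position 1: 3 × 8^1 = 24
Position 2: 6 × 8^2 = 384
Position 3: 5 × 8^3 = 2560
Position 4: 4 × 8^4 = 16384
Sum = 5 + 24 + 384 + 2560 + 16384
= 19357


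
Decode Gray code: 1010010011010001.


Gray code: 1010010011010001
MSB stays the same: 1
Each subsequent bit = prev_binary XOR current_gray:
  B[1] = 1 XOR 0 = 1
  B[2] = 1 XOR 1 = 0
  B[3] = 0 XOR 0 = 0
  B[4] = 0 XOR 0 = 0
  B[5] = 0 XOR 1 = 1
  B[6] = 1 XOR 0 = 1
  B[7] = 1 XOR 0 = 1
  B[8] = 1 XOR 1 = 0
  B[9] = 0 XOR 1 = 1
  B[10] = 1 XOR 0 = 1
  B[11] = 1 XOR 1 = 0
  B[12] = 0 XOR 0 = 0
  B[13] = 0 XOR 0 = 0
  B[14] = 0 XOR 0 = 0
  B[15] = 0 XOR 1 = 1
= 1100011101100001 (51041 decimal)


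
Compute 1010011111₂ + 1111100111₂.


Align and add column by column (LSB to MSB, carry propagating):
  01010011111
+ 01111100111
  -----------
  col 0: 1 + 1 + 0 (carry in) = 2 → bit 0, carry out 1
  col 1: 1 + 1 + 1 (carry in) = 3 → bit 1, carry out 1
  col 2: 1 + 1 + 1 (carry in) = 3 → bit 1, carry out 1
  col 3: 1 + 0 + 1 (carry in) = 2 → bit 0, carry out 1
  col 4: 1 + 0 + 1 (carry in) = 2 → bit 0, carry out 1
  col 5: 0 + 1 + 1 (carry in) = 2 → bit 0, carry out 1
  col 6: 0 + 1 + 1 (carry in) = 2 → bit 0, carry out 1
  col 7: 1 + 1 + 1 (carry in) = 3 → bit 1, carry out 1
  col 8: 0 + 1 + 1 (carry in) = 2 → bit 0, carry out 1
  col 9: 1 + 1 + 1 (carry in) = 3 → bit 1, carry out 1
  col 10: 0 + 0 + 1 (carry in) = 1 → bit 1, carry out 0
Reading bits MSB→LSB: 11010000110
Strip leading zeros: 11010000110
= 11010000110


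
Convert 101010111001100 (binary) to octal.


Group into 3-bit groups: 101010111001100
  101 = 5
  010 = 2
  111 = 7
  001 = 1
  100 = 4
= 0o52714


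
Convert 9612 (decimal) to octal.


Divide by 8 repeatedly:
9612 ÷ 8 = 1201 remainder 4
1201 ÷ 8 = 150 remainder 1
150 ÷ 8 = 18 remainder 6
18 ÷ 8 = 2 remainder 2
2 ÷ 8 = 0 remainder 2
Reading remainders bottom-up:
= 0o22614


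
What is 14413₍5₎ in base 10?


Positional values (base 5):
  3 × 5^0 = 3 × 1 = 3
  1 × 5^1 = 1 × 5 = 5
  4 × 5^2 = 4 × 25 = 100
  4 × 5^3 = 4 × 125 = 500
  1 × 5^4 = 1 × 625 = 625
Sum = 3 + 5 + 100 + 500 + 625
= 1233


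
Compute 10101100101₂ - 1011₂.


Align and subtract column by column (LSB to MSB, borrowing when needed):
  10101100101
- 00000001011
  -----------
  col 0: (1 - 0 borrow-in) - 1 → 1 - 1 = 0, borrow out 0
  col 1: (0 - 0 borrow-in) - 1 → borrow from next column: (0+2) - 1 = 1, borrow out 1
  col 2: (1 - 1 borrow-in) - 0 → 0 - 0 = 0, borrow out 0
  col 3: (0 - 0 borrow-in) - 1 → borrow from next column: (0+2) - 1 = 1, borrow out 1
  col 4: (0 - 1 borrow-in) - 0 → borrow from next column: (-1+2) - 0 = 1, borrow out 1
  col 5: (1 - 1 borrow-in) - 0 → 0 - 0 = 0, borrow out 0
  col 6: (1 - 0 borrow-in) - 0 → 1 - 0 = 1, borrow out 0
  col 7: (0 - 0 borrow-in) - 0 → 0 - 0 = 0, borrow out 0
  col 8: (1 - 0 borrow-in) - 0 → 1 - 0 = 1, borrow out 0
  col 9: (0 - 0 borrow-in) - 0 → 0 - 0 = 0, borrow out 0
  col 10: (1 - 0 borrow-in) - 0 → 1 - 0 = 1, borrow out 0
Reading bits MSB→LSB: 10101011010
Strip leading zeros: 10101011010
= 10101011010


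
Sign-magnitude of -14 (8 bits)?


Sign bit: 1 (negative)
Magnitude: 14 = 0001110
= 10001110


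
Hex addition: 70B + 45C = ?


Align and add column by column (LSB to MSB, each column mod 16 with carry):
  070B
+ 045C
  ----
  col 0: B(11) + C(12) + 0 (carry in) = 23 → 7(7), carry out 1
  col 1: 0(0) + 5(5) + 1 (carry in) = 6 → 6(6), carry out 0
  col 2: 7(7) + 4(4) + 0 (carry in) = 11 → B(11), carry out 0
  col 3: 0(0) + 0(0) + 0 (carry in) = 0 → 0(0), carry out 0
Reading digits MSB→LSB: 0B67
Strip leading zeros: B67
= 0xB67


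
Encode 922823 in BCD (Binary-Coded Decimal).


Each digit → 4-bit binary:
  9 → 1001
  2 → 0010
  2 → 0010
  8 → 1000
  2 → 0010
  3 → 0011
= 1001 0010 0010 1000 0010 0011


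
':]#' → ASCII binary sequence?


String: ':]#'  (3 characters)
Per-character ASCII lookup:
  ':': special character: ':' = 58 → 111010
  ']': special character: ']' = 93 → 1011101
  '#': special character: '#' = 35 → 100011
= 111010 1011101 100011


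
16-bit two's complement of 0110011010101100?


Original: 0110011010101100
Step 1 - Invert all bits: 1001100101010011
Step 2 - Add 1: 1001100101010011 + 1
= 1001100101010100 (represents -26284)


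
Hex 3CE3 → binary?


Each hex digit → 4 binary bits:
  3 = 0011
  C = 1100
  E = 1110
  3 = 0011
Concatenate: 0011 1100 1110 0011
= 0011110011100011


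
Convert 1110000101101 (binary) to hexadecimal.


Group into 4-bit nibbles: 0001110000101101
  0001 = 1
  1100 = C
  0010 = 2
  1101 = D
= 0x1C2D


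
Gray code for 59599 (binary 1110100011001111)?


Binary: 1110100011001111
Gray code: G = B XOR (B >> 1)
B >> 1 = 0111010001100111
1110100011001111 XOR 0111010001100111:
  1 XOR 0 = 1
  1 XOR 1 = 0
  1 XOR 1 = 0
  0 XOR 1 = 1
  1 XOR 0 = 1
  0 XOR 1 = 1
  0 XOR 0 = 0
  0 XOR 0 = 0
  1 XOR 0 = 1
  1 XOR 1 = 0
  0 XOR 1 = 1
  0 XOR 0 = 0
  1 XOR 0 = 1
  1 XOR 1 = 0
  1 XOR 1 = 0
  1 XOR 1 = 0
= 1001110010101000


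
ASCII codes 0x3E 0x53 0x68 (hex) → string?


Codes (hex): 0x3E 0x53 0x68
Per-code ASCII lookup:
  0x3E = 62  (special character) → '>'
  0x53 = 83  (range 65-90: uppercase, 83 - 65 = 18) → 'S'
  0x68 = 104  (range 97-122: lowercase, 104 - 97 = 7) → 'h'
= '>Sh'


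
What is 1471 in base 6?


Divide by 6 repeatedly:
1471 ÷ 6 = 245 remainder 1
245 ÷ 6 = 40 remainder 5
40 ÷ 6 = 6 remainder 4
6 ÷ 6 = 1 remainder 0
1 ÷ 6 = 0 remainder 1
Reading remainders bottom-up:
= 10451


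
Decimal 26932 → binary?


Divide by 2 repeatedly:
26932 ÷ 2 = 13466 remainder 0
13466 ÷ 2 = 6733 remainder 0
6733 ÷ 2 = 3366 remainder 1
3366 ÷ 2 = 1683 remainder 0
1683 ÷ 2 = 841 remainder 1
841 ÷ 2 = 420 remainder 1
420 ÷ 2 = 210 remainder 0
210 ÷ 2 = 105 remainder 0
105 ÷ 2 = 52 remainder 1
52 ÷ 2 = 26 remainder 0
26 ÷ 2 = 13 remainder 0
13 ÷ 2 = 6 remainder 1
6 ÷ 2 = 3 remainder 0
3 ÷ 2 = 1 remainder 1
1 ÷ 2 = 0 remainder 1
Reading remainders bottom-up:
= 110100100110100


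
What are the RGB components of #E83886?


Hex: #E83886
R = E8₁₆ = 232
G = 38₁₆ = 56
B = 86₁₆ = 134
= RGB(232, 56, 134)


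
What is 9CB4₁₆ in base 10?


Positional values:
Position 0: 4 × 16^0 = 4 × 1 = 4
Position 1: B × 16^1 = 11 × 16 = 176
Position 2: C × 16^2 = 12 × 256 = 3072
Position 3: 9 × 16^3 = 9 × 4096 = 36864
Sum = 4 + 176 + 3072 + 36864
= 40116


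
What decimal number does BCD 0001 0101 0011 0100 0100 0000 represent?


Each 4-bit group → digit:
  0001 → 1
  0101 → 5
  0011 → 3
  0100 → 4
  0100 → 4
  0000 → 0
= 153440


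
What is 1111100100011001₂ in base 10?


Positional values:
Bit 0: 1 × 2^0 = 1
Bit 3: 1 × 2^3 = 8
Bit 4: 1 × 2^4 = 16
Bit 8: 1 × 2^8 = 256
Bit 11: 1 × 2^11 = 2048
Bit 12: 1 × 2^12 = 4096
Bit 13: 1 × 2^13 = 8192
Bit 14: 1 × 2^14 = 16384
Bit 15: 1 × 2^15 = 32768
Sum = 1 + 8 + 16 + 256 + 2048 + 4096 + 8192 + 16384 + 32768
= 63769


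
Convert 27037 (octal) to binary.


Each octal digit → 3 binary bits:
  2 = 010
  7 = 111
  0 = 000
  3 = 011
  7 = 111
Concatenate: 010 111 000 011 111
= 010111000011111


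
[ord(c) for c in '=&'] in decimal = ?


String: '=&'  (2 characters)
Per-character ASCII lookup:
  '=': special character: '=' = 61
  '&': special character: '&' = 38
= 61 38


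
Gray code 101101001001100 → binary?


Gray code: 101101001001100
MSB stays the same: 1
Each subsequent bit = prev_binary XOR current_gray:
  B[1] = 1 XOR 0 = 1
  B[2] = 1 XOR 1 = 0
  B[3] = 0 XOR 1 = 1
  B[4] = 1 XOR 0 = 1
  B[5] = 1 XOR 1 = 0
  B[6] = 0 XOR 0 = 0
  B[7] = 0 XOR 0 = 0
  B[8] = 0 XOR 1 = 1
  B[9] = 1 XOR 0 = 1
  B[10] = 1 XOR 0 = 1
  B[11] = 1 XOR 1 = 0
  B[12] = 0 XOR 1 = 1
  B[13] = 1 XOR 0 = 1
  B[14] = 1 XOR 0 = 1
= 110110001110111 (27767 decimal)


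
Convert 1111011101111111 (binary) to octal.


Group into 3-bit groups: 001111011101111111
  001 = 1
  111 = 7
  011 = 3
  101 = 5
  111 = 7
  111 = 7
= 0o173577


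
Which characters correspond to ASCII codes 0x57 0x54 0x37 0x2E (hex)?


Codes (hex): 0x57 0x54 0x37 0x2E
Per-code ASCII lookup:
  0x57 = 87  (range 65-90: uppercase, 87 - 65 = 22) → 'W'
  0x54 = 84  (range 65-90: uppercase, 84 - 65 = 19) → 'T'
  0x37 = 55  (range 48-57: digits, 55 - 48 = 7) → '7'
  0x2E = 46  (special character) → '.'
= 'WT7.'


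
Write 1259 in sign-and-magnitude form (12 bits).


Sign bit: 0 (positive)
Magnitude: 1259 = 10011101011
= 010011101011


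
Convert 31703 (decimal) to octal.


Divide by 8 repeatedly:
31703 ÷ 8 = 3962 remainder 7
3962 ÷ 8 = 495 remainder 2
495 ÷ 8 = 61 remainder 7
61 ÷ 8 = 7 remainder 5
7 ÷ 8 = 0 remainder 7
Reading remainders bottom-up:
= 0o75727


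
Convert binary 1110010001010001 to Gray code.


Binary: 1110010001010001
Gray code: G = B XOR (B >> 1)
B >> 1 = 0111001000101000
1110010001010001 XOR 0111001000101000:
  1 XOR 0 = 1
  1 XOR 1 = 0
  1 XOR 1 = 0
  0 XOR 1 = 1
  0 XOR 0 = 0
  1 XOR 0 = 1
  0 XOR 1 = 1
  0 XOR 0 = 0
  0 XOR 0 = 0
  1 XOR 0 = 1
  0 XOR 1 = 1
  1 XOR 0 = 1
  0 XOR 1 = 1
  0 XOR 0 = 0
  0 XOR 0 = 0
  1 XOR 0 = 1
= 1001011001111001


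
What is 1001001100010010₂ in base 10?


Positional values:
Bit 1: 1 × 2^1 = 2
Bit 4: 1 × 2^4 = 16
Bit 8: 1 × 2^8 = 256
Bit 9: 1 × 2^9 = 512
Bit 12: 1 × 2^12 = 4096
Bit 15: 1 × 2^15 = 32768
Sum = 2 + 16 + 256 + 512 + 4096 + 32768
= 37650


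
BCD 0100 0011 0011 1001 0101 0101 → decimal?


Each 4-bit group → digit:
  0100 → 4
  0011 → 3
  0011 → 3
  1001 → 9
  0101 → 5
  0101 → 5
= 433955


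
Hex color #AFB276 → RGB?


Hex: #AFB276
R = AF₁₆ = 175
G = B2₁₆ = 178
B = 76₁₆ = 118
= RGB(175, 178, 118)


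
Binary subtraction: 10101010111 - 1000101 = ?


Align and subtract column by column (LSB to MSB, borrowing when needed):
  10101010111
- 00001000101
  -----------
  col 0: (1 - 0 borrow-in) - 1 → 1 - 1 = 0, borrow out 0
  col 1: (1 - 0 borrow-in) - 0 → 1 - 0 = 1, borrow out 0
  col 2: (1 - 0 borrow-in) - 1 → 1 - 1 = 0, borrow out 0
  col 3: (0 - 0 borrow-in) - 0 → 0 - 0 = 0, borrow out 0
  col 4: (1 - 0 borrow-in) - 0 → 1 - 0 = 1, borrow out 0
  col 5: (0 - 0 borrow-in) - 0 → 0 - 0 = 0, borrow out 0
  col 6: (1 - 0 borrow-in) - 1 → 1 - 1 = 0, borrow out 0
  col 7: (0 - 0 borrow-in) - 0 → 0 - 0 = 0, borrow out 0
  col 8: (1 - 0 borrow-in) - 0 → 1 - 0 = 1, borrow out 0
  col 9: (0 - 0 borrow-in) - 0 → 0 - 0 = 0, borrow out 0
  col 10: (1 - 0 borrow-in) - 0 → 1 - 0 = 1, borrow out 0
Reading bits MSB→LSB: 10100010010
Strip leading zeros: 10100010010
= 10100010010


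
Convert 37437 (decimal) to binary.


Divide by 2 repeatedly:
37437 ÷ 2 = 18718 remainder 1
18718 ÷ 2 = 9359 remainder 0
9359 ÷ 2 = 4679 remainder 1
4679 ÷ 2 = 2339 remainder 1
2339 ÷ 2 = 1169 remainder 1
1169 ÷ 2 = 584 remainder 1
584 ÷ 2 = 292 remainder 0
292 ÷ 2 = 146 remainder 0
146 ÷ 2 = 73 remainder 0
73 ÷ 2 = 36 remainder 1
36 ÷ 2 = 18 remainder 0
18 ÷ 2 = 9 remainder 0
9 ÷ 2 = 4 remainder 1
4 ÷ 2 = 2 remainder 0
2 ÷ 2 = 1 remainder 0
1 ÷ 2 = 0 remainder 1
Reading remainders bottom-up:
= 1001001000111101


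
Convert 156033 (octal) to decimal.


Positional values:
Position 0: 3 × 8^0 = 3
Position 1: 3 × 8^1 = 24
Position 2: 0 × 8^2 = 0
Position 3: 6 × 8^3 = 3072
Position 4: 5 × 8^4 = 20480
Position 5: 1 × 8^5 = 32768
Sum = 3 + 24 + 0 + 3072 + 20480 + 32768
= 56347


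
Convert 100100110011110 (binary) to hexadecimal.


Group into 4-bit nibbles: 0100100110011110
  0100 = 4
  1001 = 9
  1001 = 9
  1110 = E
= 0x499E


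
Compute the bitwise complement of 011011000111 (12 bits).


Original: 011011000111
Invert all bits:
  bit 0: 0 → 1
  bit 1: 1 → 0
  bit 2: 1 → 0
  bit 3: 0 → 1
  bit 4: 1 → 0
  bit 5: 1 → 0
  bit 6: 0 → 1
  bit 7: 0 → 1
  bit 8: 0 → 1
  bit 9: 1 → 0
  bit 10: 1 → 0
  bit 11: 1 → 0
= 100100111000


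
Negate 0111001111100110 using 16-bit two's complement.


Original: 0111001111100110
Step 1 - Invert all bits: 1000110000011001
Step 2 - Add 1: 1000110000011001 + 1
= 1000110000011010 (represents -29670)


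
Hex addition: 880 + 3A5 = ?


Align and add column by column (LSB to MSB, each column mod 16 with carry):
  0880
+ 03A5
  ----
  col 0: 0(0) + 5(5) + 0 (carry in) = 5 → 5(5), carry out 0
  col 1: 8(8) + A(10) + 0 (carry in) = 18 → 2(2), carry out 1
  col 2: 8(8) + 3(3) + 1 (carry in) = 12 → C(12), carry out 0
  col 3: 0(0) + 0(0) + 0 (carry in) = 0 → 0(0), carry out 0
Reading digits MSB→LSB: 0C25
Strip leading zeros: C25
= 0xC25


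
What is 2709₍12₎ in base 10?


Positional values (base 12):
  9 × 12^0 = 9 × 1 = 9
  0 × 12^1 = 0 × 12 = 0
  7 × 12^2 = 7 × 144 = 1008
  2 × 12^3 = 2 × 1728 = 3456
Sum = 9 + 0 + 1008 + 3456
= 4473


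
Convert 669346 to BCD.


Each digit → 4-bit binary:
  6 → 0110
  6 → 0110
  9 → 1001
  3 → 0011
  4 → 0100
  6 → 0110
= 0110 0110 1001 0011 0100 0110


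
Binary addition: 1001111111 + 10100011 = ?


Align and add column by column (LSB to MSB, carry propagating):
  01001111111
+ 00010100011
  -----------
  col 0: 1 + 1 + 0 (carry in) = 2 → bit 0, carry out 1
  col 1: 1 + 1 + 1 (carry in) = 3 → bit 1, carry out 1
  col 2: 1 + 0 + 1 (carry in) = 2 → bit 0, carry out 1
  col 3: 1 + 0 + 1 (carry in) = 2 → bit 0, carry out 1
  col 4: 1 + 0 + 1 (carry in) = 2 → bit 0, carry out 1
  col 5: 1 + 1 + 1 (carry in) = 3 → bit 1, carry out 1
  col 6: 1 + 0 + 1 (carry in) = 2 → bit 0, carry out 1
  col 7: 0 + 1 + 1 (carry in) = 2 → bit 0, carry out 1
  col 8: 0 + 0 + 1 (carry in) = 1 → bit 1, carry out 0
  col 9: 1 + 0 + 0 (carry in) = 1 → bit 1, carry out 0
  col 10: 0 + 0 + 0 (carry in) = 0 → bit 0, carry out 0
Reading bits MSB→LSB: 01100100010
Strip leading zeros: 1100100010
= 1100100010


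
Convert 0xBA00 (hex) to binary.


Each hex digit → 4 binary bits:
  B = 1011
  A = 1010
  0 = 0000
  0 = 0000
Concatenate: 1011 1010 0000 0000
= 1011101000000000


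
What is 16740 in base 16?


Divide by 16 repeatedly:
16740 ÷ 16 = 1046 remainder 4 (4)
1046 ÷ 16 = 65 remainder 6 (6)
65 ÷ 16 = 4 remainder 1 (1)
4 ÷ 16 = 0 remainder 4 (4)
Reading remainders bottom-up:
= 0x4164


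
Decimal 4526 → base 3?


Divide by 3 repeatedly:
4526 ÷ 3 = 1508 remainder 2
1508 ÷ 3 = 502 remainder 2
502 ÷ 3 = 167 remainder 1
167 ÷ 3 = 55 remainder 2
55 ÷ 3 = 18 remainder 1
18 ÷ 3 = 6 remainder 0
6 ÷ 3 = 2 remainder 0
2 ÷ 3 = 0 remainder 2
Reading remainders bottom-up:
= 20012122


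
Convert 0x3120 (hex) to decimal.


Positional values:
Position 0: 0 × 16^0 = 0 × 1 = 0
Position 1: 2 × 16^1 = 2 × 16 = 32
Position 2: 1 × 16^2 = 1 × 256 = 256
Position 3: 3 × 16^3 = 3 × 4096 = 12288
Sum = 0 + 32 + 256 + 12288
= 12576


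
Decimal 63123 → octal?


Divide by 8 repeatedly:
63123 ÷ 8 = 7890 remainder 3
7890 ÷ 8 = 986 remainder 2
986 ÷ 8 = 123 remainder 2
123 ÷ 8 = 15 remainder 3
15 ÷ 8 = 1 remainder 7
1 ÷ 8 = 0 remainder 1
Reading remainders bottom-up:
= 0o173223


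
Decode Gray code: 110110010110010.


Gray code: 110110010110010
MSB stays the same: 1
Each subsequent bit = prev_binary XOR current_gray:
  B[1] = 1 XOR 1 = 0
  B[2] = 0 XOR 0 = 0
  B[3] = 0 XOR 1 = 1
  B[4] = 1 XOR 1 = 0
  B[5] = 0 XOR 0 = 0
  B[6] = 0 XOR 0 = 0
  B[7] = 0 XOR 1 = 1
  B[8] = 1 XOR 0 = 1
  B[9] = 1 XOR 1 = 0
  B[10] = 0 XOR 1 = 1
  B[11] = 1 XOR 0 = 1
  B[12] = 1 XOR 0 = 1
  B[13] = 1 XOR 1 = 0
  B[14] = 0 XOR 0 = 0
= 100100011011100 (18652 decimal)


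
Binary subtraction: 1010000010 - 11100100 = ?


Align and subtract column by column (LSB to MSB, borrowing when needed):
  1010000010
- 0011100100
  ----------
  col 0: (0 - 0 borrow-in) - 0 → 0 - 0 = 0, borrow out 0
  col 1: (1 - 0 borrow-in) - 0 → 1 - 0 = 1, borrow out 0
  col 2: (0 - 0 borrow-in) - 1 → borrow from next column: (0+2) - 1 = 1, borrow out 1
  col 3: (0 - 1 borrow-in) - 0 → borrow from next column: (-1+2) - 0 = 1, borrow out 1
  col 4: (0 - 1 borrow-in) - 0 → borrow from next column: (-1+2) - 0 = 1, borrow out 1
  col 5: (0 - 1 borrow-in) - 1 → borrow from next column: (-1+2) - 1 = 0, borrow out 1
  col 6: (0 - 1 borrow-in) - 1 → borrow from next column: (-1+2) - 1 = 0, borrow out 1
  col 7: (1 - 1 borrow-in) - 1 → borrow from next column: (0+2) - 1 = 1, borrow out 1
  col 8: (0 - 1 borrow-in) - 0 → borrow from next column: (-1+2) - 0 = 1, borrow out 1
  col 9: (1 - 1 borrow-in) - 0 → 0 - 0 = 0, borrow out 0
Reading bits MSB→LSB: 0110011110
Strip leading zeros: 110011110
= 110011110


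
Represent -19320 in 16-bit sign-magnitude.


Sign bit: 1 (negative)
Magnitude: 19320 = 100101101111000
= 1100101101111000


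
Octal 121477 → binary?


Each octal digit → 3 binary bits:
  1 = 001
  2 = 010
  1 = 001
  4 = 100
  7 = 111
  7 = 111
Concatenate: 001 010 001 100 111 111
= 001010001100111111


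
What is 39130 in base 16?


Divide by 16 repeatedly:
39130 ÷ 16 = 2445 remainder 10 (A)
2445 ÷ 16 = 152 remainder 13 (D)
152 ÷ 16 = 9 remainder 8 (8)
9 ÷ 16 = 0 remainder 9 (9)
Reading remainders bottom-up:
= 0x98DA


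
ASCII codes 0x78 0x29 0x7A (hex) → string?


Codes (hex): 0x78 0x29 0x7A
Per-code ASCII lookup:
  0x78 = 120  (range 97-122: lowercase, 120 - 97 = 23) → 'x'
  0x29 = 41  (special character) → ')'
  0x7A = 122  (range 97-122: lowercase, 122 - 97 = 25) → 'z'
= 'x)z'


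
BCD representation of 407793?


Each digit → 4-bit binary:
  4 → 0100
  0 → 0000
  7 → 0111
  7 → 0111
  9 → 1001
  3 → 0011
= 0100 0000 0111 0111 1001 0011


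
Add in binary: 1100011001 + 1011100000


Align and add column by column (LSB to MSB, carry propagating):
  01100011001
+ 01011100000
  -----------
  col 0: 1 + 0 + 0 (carry in) = 1 → bit 1, carry out 0
  col 1: 0 + 0 + 0 (carry in) = 0 → bit 0, carry out 0
  col 2: 0 + 0 + 0 (carry in) = 0 → bit 0, carry out 0
  col 3: 1 + 0 + 0 (carry in) = 1 → bit 1, carry out 0
  col 4: 1 + 0 + 0 (carry in) = 1 → bit 1, carry out 0
  col 5: 0 + 1 + 0 (carry in) = 1 → bit 1, carry out 0
  col 6: 0 + 1 + 0 (carry in) = 1 → bit 1, carry out 0
  col 7: 0 + 1 + 0 (carry in) = 1 → bit 1, carry out 0
  col 8: 1 + 0 + 0 (carry in) = 1 → bit 1, carry out 0
  col 9: 1 + 1 + 0 (carry in) = 2 → bit 0, carry out 1
  col 10: 0 + 0 + 1 (carry in) = 1 → bit 1, carry out 0
Reading bits MSB→LSB: 10111111001
Strip leading zeros: 10111111001
= 10111111001


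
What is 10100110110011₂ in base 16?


Group into 4-bit nibbles: 0010100110110011
  0010 = 2
  1001 = 9
  1011 = B
  0011 = 3
= 0x29B3


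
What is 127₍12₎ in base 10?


Positional values (base 12):
  7 × 12^0 = 7 × 1 = 7
  2 × 12^1 = 2 × 12 = 24
  1 × 12^2 = 1 × 144 = 144
Sum = 7 + 24 + 144
= 175


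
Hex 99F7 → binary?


Each hex digit → 4 binary bits:
  9 = 1001
  9 = 1001
  F = 1111
  7 = 0111
Concatenate: 1001 1001 1111 0111
= 1001100111110111


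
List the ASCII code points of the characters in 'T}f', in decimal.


String: 'T}f'  (3 characters)
Per-character ASCII lookup:
  'T': uppercase starts at 65: 'T' = 65 + 19 = 84
  '}': special character: '}' = 125
  'f': lowercase starts at 97: 'f' = 97 + 5 = 102
= 84 125 102


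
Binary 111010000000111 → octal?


Group into 3-bit groups: 111010000000111
  111 = 7
  010 = 2
  000 = 0
  000 = 0
  111 = 7
= 0o72007


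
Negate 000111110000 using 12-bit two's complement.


Original: 000111110000
Step 1 - Invert all bits: 111000001111
Step 2 - Add 1: 111000001111 + 1
= 111000010000 (represents -496)


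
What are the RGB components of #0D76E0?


Hex: #0D76E0
R = 0D₁₆ = 13
G = 76₁₆ = 118
B = E0₁₆ = 224
= RGB(13, 118, 224)


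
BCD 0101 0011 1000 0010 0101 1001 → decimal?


Each 4-bit group → digit:
  0101 → 5
  0011 → 3
  1000 → 8
  0010 → 2
  0101 → 5
  1001 → 9
= 538259


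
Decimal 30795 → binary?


Divide by 2 repeatedly:
30795 ÷ 2 = 15397 remainder 1
15397 ÷ 2 = 7698 remainder 1
7698 ÷ 2 = 3849 remainder 0
3849 ÷ 2 = 1924 remainder 1
1924 ÷ 2 = 962 remainder 0
962 ÷ 2 = 481 remainder 0
481 ÷ 2 = 240 remainder 1
240 ÷ 2 = 120 remainder 0
120 ÷ 2 = 60 remainder 0
60 ÷ 2 = 30 remainder 0
30 ÷ 2 = 15 remainder 0
15 ÷ 2 = 7 remainder 1
7 ÷ 2 = 3 remainder 1
3 ÷ 2 = 1 remainder 1
1 ÷ 2 = 0 remainder 1
Reading remainders bottom-up:
= 111100001001011


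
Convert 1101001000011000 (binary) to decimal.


Positional values:
Bit 3: 1 × 2^3 = 8
Bit 4: 1 × 2^4 = 16
Bit 9: 1 × 2^9 = 512
Bit 12: 1 × 2^12 = 4096
Bit 14: 1 × 2^14 = 16384
Bit 15: 1 × 2^15 = 32768
Sum = 8 + 16 + 512 + 4096 + 16384 + 32768
= 53784
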